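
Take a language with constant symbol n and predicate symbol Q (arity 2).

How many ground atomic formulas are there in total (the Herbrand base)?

1

With no function symbols, the Herbrand universe is just the 1 constant.
Ground atoms per predicate: Q: 1^2 = 1.
Herbrand base size = 1 = 1.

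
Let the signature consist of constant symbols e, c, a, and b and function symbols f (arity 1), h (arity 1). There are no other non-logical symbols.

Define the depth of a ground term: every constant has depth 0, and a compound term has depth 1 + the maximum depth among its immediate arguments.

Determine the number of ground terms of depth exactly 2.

Let N_k count ground terms of depth at most k. Each non-constant term of depth ≤ k is some function symbol applied to depth-≤(k−1) arguments, giving N_k = 4 + N_{k-1} + N_{k-1}.
N_0 = 4
N_1 = 4 + 4 + 4 = 12
N_2 = 4 + 12 + 12 = 28
Terms of depth exactly 2: N_2 − N_1 = 28 − 12 = 16.

16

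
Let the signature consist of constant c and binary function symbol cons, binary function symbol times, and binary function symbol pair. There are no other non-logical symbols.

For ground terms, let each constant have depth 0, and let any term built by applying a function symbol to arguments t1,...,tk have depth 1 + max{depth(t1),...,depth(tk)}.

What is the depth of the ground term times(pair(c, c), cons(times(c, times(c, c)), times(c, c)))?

depth(pair(c, c)) = 1 + max(0, 0) = 1
depth(times(c, c)) = 1 + max(0, 0) = 1
depth(times(c, times(c, c))) = 1 + max(0, 1) = 2
depth(cons(times(c, times(c, c)), times(c, c))) = 1 + max(2, 1) = 3
depth(times(pair(c, c), cons(times(c, times(c, c)), times(c, c)))) = 1 + max(1, 3) = 4

4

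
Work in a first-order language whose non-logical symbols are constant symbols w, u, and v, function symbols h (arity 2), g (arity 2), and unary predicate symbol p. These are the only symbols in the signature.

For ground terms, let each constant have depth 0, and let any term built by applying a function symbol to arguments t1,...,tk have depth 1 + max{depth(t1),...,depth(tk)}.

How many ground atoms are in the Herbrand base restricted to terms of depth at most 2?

885

First count ground terms of depth ≤ 2.
Write N_k for the number of ground terms of depth ≤ k. A term of depth ≤ k is either a constant or a function symbol applied to arguments of depth ≤ k−1, so N_k = 3 + N_{k-1}^2 + N_{k-1}^2.
N_0 = 3
N_1 = 3 + 3^2 + 3^2 = 21
N_2 = 3 + 21^2 + 21^2 = 885
So |H| = 885.
A ground atom is a predicate applied to a tuple of terms from H, so the count is the sum over predicates of |H|^arity:
  p: 885
Total ground atoms: 885.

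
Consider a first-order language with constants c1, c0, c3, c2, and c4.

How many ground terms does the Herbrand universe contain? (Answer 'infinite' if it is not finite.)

There are no function symbols, so every ground term is one of the 5 constants.
The Herbrand universe is {c1, c0, c3, c2, c4}, which is finite with 5 elements.

5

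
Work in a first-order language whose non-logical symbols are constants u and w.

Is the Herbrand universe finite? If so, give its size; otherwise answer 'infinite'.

2

There are no function symbols, so every ground term is one of the 2 constants.
The Herbrand universe is {u, w}, which is finite with 2 elements.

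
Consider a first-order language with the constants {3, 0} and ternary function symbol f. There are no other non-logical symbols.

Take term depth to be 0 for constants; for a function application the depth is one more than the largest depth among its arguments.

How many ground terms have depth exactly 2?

992

Write N_k for the number of ground terms of depth ≤ k. A term of depth ≤ k is either a constant or a function symbol applied to arguments of depth ≤ k−1, so N_k = 2 + N_{k-1}^3.
N_0 = 2
N_1 = 2 + 2^3 = 10
N_2 = 2 + 10^3 = 1002
Terms of depth exactly 2: N_2 − N_1 = 1002 − 10 = 992.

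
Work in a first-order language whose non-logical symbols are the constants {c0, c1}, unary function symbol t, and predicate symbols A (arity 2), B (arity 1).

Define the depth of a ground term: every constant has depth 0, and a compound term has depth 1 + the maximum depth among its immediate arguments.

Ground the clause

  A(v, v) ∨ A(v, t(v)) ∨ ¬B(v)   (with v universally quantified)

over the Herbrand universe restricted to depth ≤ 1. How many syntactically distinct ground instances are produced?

Ground terms of depth ≤ 1:
  If N_k denotes the number of depth-≤k ground terms, the 2 constants give N_0 = 2, and each function symbol of arity r contributes N_{k-1}^r new terms at level k: N_k = 2 + N_{k-1}.
  N_0 = 2
  N_1 = 2 + 2 = 4
So there are 4 ground terms available for substitution.
The clause has 1 distinct variable (v), which appears in the body. In the free term algebra distinct substitutions yield syntactically distinct ground instances.
Number of ground instances = 4.

4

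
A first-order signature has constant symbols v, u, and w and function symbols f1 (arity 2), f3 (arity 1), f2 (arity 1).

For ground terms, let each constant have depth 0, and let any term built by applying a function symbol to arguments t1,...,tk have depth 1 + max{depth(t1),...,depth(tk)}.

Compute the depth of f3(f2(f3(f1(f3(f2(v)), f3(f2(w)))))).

6

depth(f2(v)) = 1 + depth(v) = 1 + 0 = 1
depth(f3(f2(v))) = 1 + depth(f2(v)) = 1 + 1 = 2
depth(f2(w)) = 1 + depth(w) = 1 + 0 = 1
depth(f3(f2(w))) = 1 + depth(f2(w)) = 1 + 1 = 2
depth(f1(f3(f2(v)), f3(f2(w)))) = 1 + max(2, 2) = 3
depth(f3(f1(f3(f2(v)), f3(f2(w))))) = 1 + depth(f1(f3(f2(v)), f3(f2(w)))) = 1 + 3 = 4
depth(f2(f3(f1(f3(f2(v)), f3(f2(w)))))) = 1 + depth(f3(f1(f3(f2(v)), f3(f2(w))))) = 1 + 4 = 5
depth(f3(f2(f3(f1(f3(f2(v)), f3(f2(w))))))) = 1 + depth(f2(f3(f1(f3(f2(v)), f3(f2(w)))))) = 1 + 5 = 6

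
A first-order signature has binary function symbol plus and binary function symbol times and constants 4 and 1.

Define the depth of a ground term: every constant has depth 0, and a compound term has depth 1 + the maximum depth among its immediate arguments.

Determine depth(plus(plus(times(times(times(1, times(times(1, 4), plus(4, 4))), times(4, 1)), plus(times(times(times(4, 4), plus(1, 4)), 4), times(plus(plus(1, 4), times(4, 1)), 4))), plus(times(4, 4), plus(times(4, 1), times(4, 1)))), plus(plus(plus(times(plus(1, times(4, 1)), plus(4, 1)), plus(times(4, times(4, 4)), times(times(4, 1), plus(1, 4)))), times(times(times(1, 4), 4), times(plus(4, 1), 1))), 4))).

depth(times(1, 4)) = 1 + max(0, 0) = 1
depth(plus(4, 4)) = 1 + max(0, 0) = 1
depth(times(times(1, 4), plus(4, 4))) = 1 + max(1, 1) = 2
depth(times(1, times(times(1, 4), plus(4, 4)))) = 1 + max(0, 2) = 3
depth(times(4, 1)) = 1 + max(0, 0) = 1
depth(times(times(1, times(times(1, 4), plus(4, 4))), times(4, 1))) = 1 + max(3, 1) = 4
depth(times(4, 4)) = 1 + max(0, 0) = 1
depth(plus(1, 4)) = 1 + max(0, 0) = 1
depth(times(times(4, 4), plus(1, 4))) = 1 + max(1, 1) = 2
depth(times(times(times(4, 4), plus(1, 4)), 4)) = 1 + max(2, 0) = 3
depth(plus(plus(1, 4), times(4, 1))) = 1 + max(1, 1) = 2
depth(times(plus(plus(1, 4), times(4, 1)), 4)) = 1 + max(2, 0) = 3
depth(plus(times(times(times(4, 4), plus(1, 4)), 4), times(plus(plus(1, 4), times(4, 1)), 4))) = 1 + max(3, 3) = 4
depth(times(times(times(1, times(times(1, 4), plus(4, 4))), times(4, 1)), plus(times(times(times(4, 4), plus(1, 4)), 4), times(plus(plus(1, 4), times(4, 1)), 4)))) = 1 + max(4, 4) = 5
depth(plus(times(4, 1), times(4, 1))) = 1 + max(1, 1) = 2
depth(plus(times(4, 4), plus(times(4, 1), times(4, 1)))) = 1 + max(1, 2) = 3
depth(plus(times(times(times(1, times(times(1, 4), plus(4, 4))), times(4, 1)), plus(times(times(times(4, 4), plus(1, 4)), 4), times(plus(plus(1, 4), times(4, 1)), 4))), plus(times(4, 4), plus(times(4, 1), times(4, 1))))) = 1 + max(5, 3) = 6
depth(plus(1, times(4, 1))) = 1 + max(0, 1) = 2
depth(plus(4, 1)) = 1 + max(0, 0) = 1
depth(times(plus(1, times(4, 1)), plus(4, 1))) = 1 + max(2, 1) = 3
depth(times(4, times(4, 4))) = 1 + max(0, 1) = 2
depth(times(times(4, 1), plus(1, 4))) = 1 + max(1, 1) = 2
depth(plus(times(4, times(4, 4)), times(times(4, 1), plus(1, 4)))) = 1 + max(2, 2) = 3
depth(plus(times(plus(1, times(4, 1)), plus(4, 1)), plus(times(4, times(4, 4)), times(times(4, 1), plus(1, 4))))) = 1 + max(3, 3) = 4
depth(times(times(1, 4), 4)) = 1 + max(1, 0) = 2
depth(times(plus(4, 1), 1)) = 1 + max(1, 0) = 2
depth(times(times(times(1, 4), 4), times(plus(4, 1), 1))) = 1 + max(2, 2) = 3
depth(plus(plus(times(plus(1, times(4, 1)), plus(4, 1)), plus(times(4, times(4, 4)), times(times(4, 1), plus(1, 4)))), times(times(times(1, 4), 4), times(plus(4, 1), 1)))) = 1 + max(4, 3) = 5
depth(plus(plus(plus(times(plus(1, times(4, 1)), plus(4, 1)), plus(times(4, times(4, 4)), times(times(4, 1), plus(1, 4)))), times(times(times(1, 4), 4), times(plus(4, 1), 1))), 4)) = 1 + max(5, 0) = 6
depth(plus(plus(times(times(times(1, times(times(1, 4), plus(4, 4))), times(4, 1)), plus(times(times(times(4, 4), plus(1, 4)), 4), times(plus(plus(1, 4), times(4, 1)), 4))), plus(times(4, 4), plus(times(4, 1), times(4, 1)))), plus(plus(plus(times(plus(1, times(4, 1)), plus(4, 1)), plus(times(4, times(4, 4)), times(times(4, 1), plus(1, 4)))), times(times(times(1, 4), 4), times(plus(4, 1), 1))), 4))) = 1 + max(6, 6) = 7

7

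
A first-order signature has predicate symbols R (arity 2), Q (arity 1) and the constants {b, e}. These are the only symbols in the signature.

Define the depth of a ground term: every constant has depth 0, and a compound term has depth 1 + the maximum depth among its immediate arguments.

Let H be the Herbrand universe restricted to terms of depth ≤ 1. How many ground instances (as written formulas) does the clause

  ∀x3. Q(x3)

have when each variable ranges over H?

2

Ground terms of depth ≤ 1:
  With no function symbols every ground term is a constant, so there are exactly 2 ground terms at every depth bound.
  N_0 = 2
  N_1 = 2
  Explicitly: b, e.
So there are 2 ground terms available for substitution.
The clause has 1 distinct variable (x3), which appears in the body. In the free term algebra distinct substitutions yield syntactically distinct ground instances.
Number of ground instances = 2.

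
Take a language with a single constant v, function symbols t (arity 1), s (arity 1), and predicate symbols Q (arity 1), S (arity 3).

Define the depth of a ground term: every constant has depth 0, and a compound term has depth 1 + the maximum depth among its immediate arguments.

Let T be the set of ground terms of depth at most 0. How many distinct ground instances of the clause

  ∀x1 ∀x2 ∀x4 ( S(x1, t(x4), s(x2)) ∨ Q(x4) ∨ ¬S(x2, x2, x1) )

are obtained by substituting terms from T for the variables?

1

Ground terms of depth ≤ 0:
  Let N_k = |{terms of depth ≤ k}|. Then N_0 = 1 and N_k = 1 + N_{k-1} + N_{k-1} for k ≥ 1 (one summand per function symbol, arity giving the exponent).
  N_0 = 1
  Explicitly: v.
So there is exactly 1 ground term available for substitution.
The body mentions every one of the 3 quantified variables; since ground terms form a free algebra, no two substitutions collapse to the same formula.
Number of ground instances = 1^3 = 1.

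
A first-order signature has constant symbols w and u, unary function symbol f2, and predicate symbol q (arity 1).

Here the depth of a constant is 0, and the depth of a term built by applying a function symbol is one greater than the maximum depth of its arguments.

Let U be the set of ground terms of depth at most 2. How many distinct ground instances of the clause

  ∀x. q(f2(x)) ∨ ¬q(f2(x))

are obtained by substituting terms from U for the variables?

Ground terms of depth ≤ 2:
  Write N_k for the number of ground terms of depth ≤ k. A term of depth ≤ k is either a constant or a function symbol applied to arguments of depth ≤ k−1, so N_k = 2 + N_{k-1}.
  N_0 = 2
  N_1 = 2 + 2 = 4
  N_2 = 2 + 4 = 6
So there are 6 ground terms available for substitution.
The clause has 1 distinct variable (x), which appears in the body. In the free term algebra distinct substitutions yield syntactically distinct ground instances.
Number of ground instances = 6.

6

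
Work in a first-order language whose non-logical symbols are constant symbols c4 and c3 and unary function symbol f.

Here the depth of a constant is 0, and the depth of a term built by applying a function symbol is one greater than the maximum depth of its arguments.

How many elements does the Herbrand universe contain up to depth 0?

Count level by level. With function symbols f/1, the terms of depth ≤ k are the 2 constants together with each function applied to depth-≤(k−1) tuples, so N_k = 2 + N_{k-1}.
N_0 = 2

2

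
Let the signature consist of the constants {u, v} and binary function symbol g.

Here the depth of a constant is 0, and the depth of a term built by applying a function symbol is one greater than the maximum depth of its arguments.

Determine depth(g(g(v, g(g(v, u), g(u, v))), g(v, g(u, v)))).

depth(g(v, u)) = 1 + max(0, 0) = 1
depth(g(u, v)) = 1 + max(0, 0) = 1
depth(g(g(v, u), g(u, v))) = 1 + max(1, 1) = 2
depth(g(v, g(g(v, u), g(u, v)))) = 1 + max(0, 2) = 3
depth(g(v, g(u, v))) = 1 + max(0, 1) = 2
depth(g(g(v, g(g(v, u), g(u, v))), g(v, g(u, v)))) = 1 + max(3, 2) = 4

4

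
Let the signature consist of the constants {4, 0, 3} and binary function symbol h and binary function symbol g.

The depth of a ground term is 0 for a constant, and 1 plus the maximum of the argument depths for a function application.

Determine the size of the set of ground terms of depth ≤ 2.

Let N_k count ground terms of depth at most k. Each non-constant term of depth ≤ k is some function symbol applied to depth-≤(k−1) arguments, giving N_k = 3 + N_{k-1}^2 + N_{k-1}^2.
N_0 = 3
N_1 = 3 + 3^2 + 3^2 = 21
N_2 = 3 + 21^2 + 21^2 = 885

885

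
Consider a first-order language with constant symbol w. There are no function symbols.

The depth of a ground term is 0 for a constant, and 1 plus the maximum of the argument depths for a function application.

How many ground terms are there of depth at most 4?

1

With no function symbols every ground term is a constant, so there is exactly 1 ground term at every depth bound.
N_0 = 1
N_1 = 1
N_2 = 1
N_3 = 1
N_4 = 1
Explicitly: w.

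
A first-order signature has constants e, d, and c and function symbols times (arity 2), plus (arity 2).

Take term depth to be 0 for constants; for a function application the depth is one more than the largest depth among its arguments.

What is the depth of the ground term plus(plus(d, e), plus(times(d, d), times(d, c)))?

3

depth(plus(d, e)) = 1 + max(0, 0) = 1
depth(times(d, d)) = 1 + max(0, 0) = 1
depth(times(d, c)) = 1 + max(0, 0) = 1
depth(plus(times(d, d), times(d, c))) = 1 + max(1, 1) = 2
depth(plus(plus(d, e), plus(times(d, d), times(d, c)))) = 1 + max(1, 2) = 3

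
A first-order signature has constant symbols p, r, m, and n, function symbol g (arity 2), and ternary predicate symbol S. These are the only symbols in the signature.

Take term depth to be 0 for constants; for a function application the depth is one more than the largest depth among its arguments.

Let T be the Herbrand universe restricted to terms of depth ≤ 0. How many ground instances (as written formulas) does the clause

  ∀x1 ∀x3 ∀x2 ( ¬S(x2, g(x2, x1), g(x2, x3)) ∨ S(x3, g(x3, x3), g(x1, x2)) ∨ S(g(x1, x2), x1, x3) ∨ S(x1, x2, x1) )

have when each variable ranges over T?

Ground terms of depth ≤ 0:
  Let N_k count ground terms of depth at most k. Each non-constant term of depth ≤ k is some function symbol applied to depth-≤(k−1) arguments, giving N_k = 4 + N_{k-1}^2.
  N_0 = 4
So there are 4 ground terms available for substitution.
Each of x1, x3, x2 ranges independently over the available ground terms, and distinct assignments produce distinct instances.
Number of ground instances = 4^3 = 64.

64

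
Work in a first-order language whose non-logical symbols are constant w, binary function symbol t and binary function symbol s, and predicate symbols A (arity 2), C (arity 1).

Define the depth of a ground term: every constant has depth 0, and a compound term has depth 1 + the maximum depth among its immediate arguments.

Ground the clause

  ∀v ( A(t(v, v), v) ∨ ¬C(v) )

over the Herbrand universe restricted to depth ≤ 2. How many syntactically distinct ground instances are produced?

Ground terms of depth ≤ 2:
  Count level by level. With function symbols t/2, s/2, the terms of depth ≤ k are the 1 constant together with each function applied to depth-≤(k−1) tuples, so N_k = 1 + N_{k-1}^2 + N_{k-1}^2.
  N_0 = 1
  N_1 = 1 + 1^2 + 1^2 = 3
  N_2 = 1 + 3^2 + 3^2 = 19
So there are 19 ground terms available for substitution.
There is 1 variable to instantiate (v),  occurring in at least one literal, so different choices give different ground instances.
Number of ground instances = 19.

19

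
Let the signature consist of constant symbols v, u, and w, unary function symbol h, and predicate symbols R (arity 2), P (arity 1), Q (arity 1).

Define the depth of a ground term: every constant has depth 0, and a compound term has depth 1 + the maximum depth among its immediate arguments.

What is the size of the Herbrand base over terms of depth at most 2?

99

First count ground terms of depth ≤ 2.
Count level by level. With function symbols h/1, the terms of depth ≤ k are the 3 constants together with each function applied to depth-≤(k−1) tuples, so N_k = 3 + N_{k-1}.
N_0 = 3
N_1 = 3 + 3 = 6
N_2 = 3 + 6 = 9
So |H| = 9.
A ground atom is a predicate applied to a tuple of terms from H, so the count is the sum over predicates of |H|^arity:
  R: 9^2 = 81;  P: 9;  Q: 9
Total ground atoms: 81 + 9 + 9 = 99.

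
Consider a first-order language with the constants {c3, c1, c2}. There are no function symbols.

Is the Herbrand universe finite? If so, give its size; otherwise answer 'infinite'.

There are no function symbols, so every ground term is one of the 3 constants.
The Herbrand universe is {c3, c1, c2}, which is finite with 3 elements.

3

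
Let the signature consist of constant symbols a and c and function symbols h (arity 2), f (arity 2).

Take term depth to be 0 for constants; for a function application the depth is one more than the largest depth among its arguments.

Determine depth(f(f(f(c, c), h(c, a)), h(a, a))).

3

depth(f(c, c)) = 1 + max(0, 0) = 1
depth(h(c, a)) = 1 + max(0, 0) = 1
depth(f(f(c, c), h(c, a))) = 1 + max(1, 1) = 2
depth(h(a, a)) = 1 + max(0, 0) = 1
depth(f(f(f(c, c), h(c, a)), h(a, a))) = 1 + max(2, 1) = 3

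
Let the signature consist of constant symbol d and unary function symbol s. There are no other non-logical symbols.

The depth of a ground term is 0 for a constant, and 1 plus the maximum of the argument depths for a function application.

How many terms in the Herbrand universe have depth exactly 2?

1

Let N_k count ground terms of depth at most k. Each non-constant term of depth ≤ k is some function symbol applied to depth-≤(k−1) arguments, giving N_k = 1 + N_{k-1}.
N_0 = 1
N_1 = 1 + 1 = 2
N_2 = 1 + 2 = 3
Terms of depth exactly 2: N_2 − N_1 = 3 − 2 = 1.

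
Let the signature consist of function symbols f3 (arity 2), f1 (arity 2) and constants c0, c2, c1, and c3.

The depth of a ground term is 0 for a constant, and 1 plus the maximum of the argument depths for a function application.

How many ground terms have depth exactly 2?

2560

Let N_k = |{terms of depth ≤ k}|. Then N_0 = 4 and N_k = 4 + N_{k-1}^2 + N_{k-1}^2 for k ≥ 1 (one summand per function symbol, arity giving the exponent).
N_0 = 4
N_1 = 4 + 4^2 + 4^2 = 36
N_2 = 4 + 36^2 + 36^2 = 2596
Terms of depth exactly 2: N_2 − N_1 = 2596 − 36 = 2560.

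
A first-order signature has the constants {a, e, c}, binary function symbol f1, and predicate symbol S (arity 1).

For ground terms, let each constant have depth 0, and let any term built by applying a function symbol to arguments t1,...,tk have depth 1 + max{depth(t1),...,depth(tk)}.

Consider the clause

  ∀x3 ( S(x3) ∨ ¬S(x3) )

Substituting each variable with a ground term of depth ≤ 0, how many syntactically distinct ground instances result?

Ground terms of depth ≤ 0:
  If N_k denotes the number of depth-≤k ground terms, the 3 constants give N_0 = 3, and each function symbol of arity r contributes N_{k-1}^r new terms at level k: N_k = 3 + N_{k-1}^2.
  N_0 = 3
  Explicitly: a, e, c.
So there are 3 ground terms available for substitution.
The body mentions the single quantified variable x3; since ground terms form a free algebra, no two substitutions collapse to the same formula.
Number of ground instances = 3.

3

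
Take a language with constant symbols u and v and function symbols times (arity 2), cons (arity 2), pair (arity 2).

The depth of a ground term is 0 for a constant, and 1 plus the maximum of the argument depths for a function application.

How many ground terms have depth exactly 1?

Write N_k for the number of ground terms of depth ≤ k. A term of depth ≤ k is either a constant or a function symbol applied to arguments of depth ≤ k−1, so N_k = 2 + N_{k-1}^2 + N_{k-1}^2 + N_{k-1}^2.
N_0 = 2
N_1 = 2 + 2^2 + 2^2 + 2^2 = 14
Terms of depth exactly 1: N_1 − N_0 = 14 − 2 = 12.

12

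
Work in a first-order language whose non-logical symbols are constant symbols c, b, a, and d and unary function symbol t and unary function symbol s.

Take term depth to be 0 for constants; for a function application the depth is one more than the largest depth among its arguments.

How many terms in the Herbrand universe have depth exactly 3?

32

If N_k denotes the number of depth-≤k ground terms, the 4 constants give N_0 = 4, and each function symbol of arity r contributes N_{k-1}^r new terms at level k: N_k = 4 + N_{k-1} + N_{k-1}.
N_0 = 4
N_1 = 4 + 4 + 4 = 12
N_2 = 4 + 12 + 12 = 28
N_3 = 4 + 28 + 28 = 60
Terms of depth exactly 3: N_3 − N_2 = 60 − 28 = 32.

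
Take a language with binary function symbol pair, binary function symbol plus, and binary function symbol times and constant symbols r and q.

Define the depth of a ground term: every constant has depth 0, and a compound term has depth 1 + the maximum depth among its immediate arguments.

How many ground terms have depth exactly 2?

576

If N_k denotes the number of depth-≤k ground terms, the 2 constants give N_0 = 2, and each function symbol of arity r contributes N_{k-1}^r new terms at level k: N_k = 2 + N_{k-1}^2 + N_{k-1}^2 + N_{k-1}^2.
N_0 = 2
N_1 = 2 + 2^2 + 2^2 + 2^2 = 14
N_2 = 2 + 14^2 + 14^2 + 14^2 = 590
Terms of depth exactly 2: N_2 − N_1 = 590 − 14 = 576.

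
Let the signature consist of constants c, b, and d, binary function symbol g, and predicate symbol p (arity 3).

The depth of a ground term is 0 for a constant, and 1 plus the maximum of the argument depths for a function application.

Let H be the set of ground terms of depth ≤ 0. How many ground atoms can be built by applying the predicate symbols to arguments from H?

27

First count ground terms of depth ≤ 0.
Let N_k count ground terms of depth at most k. Each non-constant term of depth ≤ k is some function symbol applied to depth-≤(k−1) arguments, giving N_k = 3 + N_{k-1}^2.
N_0 = 3
Explicitly: c, b, d.
So |H| = 3.
For each predicate symbol, the number of ground atoms is |H| raised to its arity; summing:
  p: 3^3 = 27
Total ground atoms: 27.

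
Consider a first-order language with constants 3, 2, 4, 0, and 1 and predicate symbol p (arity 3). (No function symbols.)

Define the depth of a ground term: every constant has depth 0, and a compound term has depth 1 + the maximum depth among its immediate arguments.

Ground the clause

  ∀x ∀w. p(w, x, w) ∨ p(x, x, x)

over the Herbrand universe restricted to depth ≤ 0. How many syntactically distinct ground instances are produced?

Ground terms of depth ≤ 0:
  With no function symbols every ground term is a constant, so there are exactly 5 ground terms at every depth bound.
  N_0 = 5
  Explicitly: 3, 2, 4, 0, 1.
So there are 5 ground terms available for substitution.
The clause has 2 distinct variables (x, w), each appearing in the body. In the free term algebra distinct substitutions yield syntactically distinct ground instances.
Number of ground instances = 5^2 = 25.

25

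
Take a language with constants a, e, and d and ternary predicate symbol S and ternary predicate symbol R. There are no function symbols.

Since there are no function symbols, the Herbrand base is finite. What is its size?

54

With no function symbols, the Herbrand universe is just the 3 constants.
Ground atoms per predicate: S: 3^3 = 27, R: 3^3 = 27.
Herbrand base size = 27 + 27 = 54.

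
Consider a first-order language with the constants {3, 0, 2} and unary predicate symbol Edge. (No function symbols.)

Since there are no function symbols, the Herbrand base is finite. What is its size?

With no function symbols, the Herbrand universe is just the 3 constants.
Ground atoms per predicate: Edge: 3.
Herbrand base size = 3 = 3.

3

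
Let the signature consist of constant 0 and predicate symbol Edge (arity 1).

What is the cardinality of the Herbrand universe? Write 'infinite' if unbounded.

1

There are no function symbols, so the only ground term is the single constant.
The Herbrand universe is {0}, finite with 1 element.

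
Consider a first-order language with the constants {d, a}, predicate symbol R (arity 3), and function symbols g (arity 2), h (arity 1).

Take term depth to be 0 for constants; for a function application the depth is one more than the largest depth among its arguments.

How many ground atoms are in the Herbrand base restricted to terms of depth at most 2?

405224

First count ground terms of depth ≤ 2.
If N_k denotes the number of depth-≤k ground terms, the 2 constants give N_0 = 2, and each function symbol of arity r contributes N_{k-1}^r new terms at level k: N_k = 2 + N_{k-1}^2 + N_{k-1}.
N_0 = 2
N_1 = 2 + 2^2 + 2 = 8
N_2 = 2 + 8^2 + 8 = 74
So |H| = 74.
A ground atom is a predicate applied to a tuple of terms from H, so the count is the sum over predicates of |H|^arity:
  R: 74^3 = 405224
Total ground atoms: 405224.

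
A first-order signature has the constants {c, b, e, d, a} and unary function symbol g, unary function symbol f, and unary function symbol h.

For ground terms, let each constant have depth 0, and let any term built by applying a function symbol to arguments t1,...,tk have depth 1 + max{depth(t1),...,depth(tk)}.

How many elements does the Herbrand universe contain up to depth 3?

Write N_k for the number of ground terms of depth ≤ k. A term of depth ≤ k is either a constant or a function symbol applied to arguments of depth ≤ k−1, so N_k = 5 + N_{k-1} + N_{k-1} + N_{k-1}.
N_0 = 5
N_1 = 5 + 5 + 5 + 5 = 20
N_2 = 5 + 20 + 20 + 20 = 65
N_3 = 5 + 65 + 65 + 65 = 200

200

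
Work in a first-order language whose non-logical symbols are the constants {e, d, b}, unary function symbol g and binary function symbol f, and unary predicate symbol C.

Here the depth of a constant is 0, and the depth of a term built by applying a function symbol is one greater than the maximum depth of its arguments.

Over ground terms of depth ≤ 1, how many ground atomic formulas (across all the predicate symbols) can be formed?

First count ground terms of depth ≤ 1.
If N_k denotes the number of depth-≤k ground terms, the 3 constants give N_0 = 3, and each function symbol of arity r contributes N_{k-1}^r new terms at level k: N_k = 3 + N_{k-1} + N_{k-1}^2.
N_0 = 3
N_1 = 3 + 3 + 3^2 = 15
So |H| = 15.
For each predicate symbol, the number of ground atoms is |H| raised to its arity; summing:
  C: 15
Total ground atoms: 15.

15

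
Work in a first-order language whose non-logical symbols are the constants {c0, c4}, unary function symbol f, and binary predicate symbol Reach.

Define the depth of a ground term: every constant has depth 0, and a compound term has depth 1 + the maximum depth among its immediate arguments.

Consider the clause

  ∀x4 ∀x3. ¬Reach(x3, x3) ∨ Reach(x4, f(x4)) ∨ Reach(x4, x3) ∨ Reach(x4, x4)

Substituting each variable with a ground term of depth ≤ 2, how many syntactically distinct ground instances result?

Ground terms of depth ≤ 2:
  Write N_k for the number of ground terms of depth ≤ k. A term of depth ≤ k is either a constant or a function symbol applied to arguments of depth ≤ k−1, so N_k = 2 + N_{k-1}.
  N_0 = 2
  N_1 = 2 + 2 = 4
  N_2 = 2 + 4 = 6
So there are 6 ground terms available for substitution.
The clause has 2 distinct variables (x4, x3), each appearing in the body. In the free term algebra distinct substitutions yield syntactically distinct ground instances.
Number of ground instances = 6^2 = 36.

36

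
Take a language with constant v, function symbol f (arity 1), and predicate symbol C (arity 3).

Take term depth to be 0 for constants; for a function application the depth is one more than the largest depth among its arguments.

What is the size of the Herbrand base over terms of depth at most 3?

First count ground terms of depth ≤ 3.
Let N_k = |{terms of depth ≤ k}|. Then N_0 = 1 and N_k = 1 + N_{k-1} for k ≥ 1 (one summand per function symbol, arity giving the exponent).
N_0 = 1
N_1 = 1 + 1 = 2
N_2 = 1 + 2 = 3
N_3 = 1 + 3 = 4
So |H| = 4.
For each predicate symbol, the number of ground atoms is |H| raised to its arity; summing:
  C: 4^3 = 64
Total ground atoms: 64.

64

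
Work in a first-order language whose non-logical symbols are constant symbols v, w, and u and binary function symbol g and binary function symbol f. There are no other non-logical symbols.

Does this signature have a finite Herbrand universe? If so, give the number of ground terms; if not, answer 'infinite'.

The signature has at least one function symbol (g, arity 2) and at least one constant (v).
Iterating g gives infinitely many distinct ground terms: v, g(v, v), g(g(v, v), g(v, v)), ...
So the Herbrand universe is infinite.

infinite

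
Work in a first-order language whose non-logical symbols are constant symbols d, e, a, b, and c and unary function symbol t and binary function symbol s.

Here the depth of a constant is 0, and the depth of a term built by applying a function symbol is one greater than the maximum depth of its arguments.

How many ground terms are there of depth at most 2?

1265

If N_k denotes the number of depth-≤k ground terms, the 5 constants give N_0 = 5, and each function symbol of arity r contributes N_{k-1}^r new terms at level k: N_k = 5 + N_{k-1} + N_{k-1}^2.
N_0 = 5
N_1 = 5 + 5 + 5^2 = 35
N_2 = 5 + 35 + 35^2 = 1265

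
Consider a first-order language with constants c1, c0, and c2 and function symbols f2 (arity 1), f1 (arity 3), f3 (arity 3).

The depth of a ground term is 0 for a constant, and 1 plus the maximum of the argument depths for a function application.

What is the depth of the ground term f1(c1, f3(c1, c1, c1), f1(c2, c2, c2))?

2

depth(f3(c1, c1, c1)) = 1 + max(0, 0, 0) = 1
depth(f1(c2, c2, c2)) = 1 + max(0, 0, 0) = 1
depth(f1(c1, f3(c1, c1, c1), f1(c2, c2, c2))) = 1 + max(0, 1, 1) = 2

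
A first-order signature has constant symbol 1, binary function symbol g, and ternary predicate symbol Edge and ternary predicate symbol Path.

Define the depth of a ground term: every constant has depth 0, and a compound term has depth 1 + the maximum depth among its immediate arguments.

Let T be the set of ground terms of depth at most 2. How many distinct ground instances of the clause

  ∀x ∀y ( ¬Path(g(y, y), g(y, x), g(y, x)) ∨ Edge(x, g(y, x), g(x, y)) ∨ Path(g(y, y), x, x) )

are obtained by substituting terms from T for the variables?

Ground terms of depth ≤ 2:
  Let N_k count ground terms of depth at most k. Each non-constant term of depth ≤ k is some function symbol applied to depth-≤(k−1) arguments, giving N_k = 1 + N_{k-1}^2.
  N_0 = 1
  N_1 = 1 + 1^2 = 2
  N_2 = 1 + 2^2 = 5
  Explicitly: 1, g(1, 1), g(1, g(1, 1)), g(g(1, 1), 1), g(g(1, 1), g(1, 1)).
So there are 5 ground terms available for substitution.
The body mentions every one of the 2 quantified variables; since ground terms form a free algebra, no two substitutions collapse to the same formula.
Number of ground instances = 5^2 = 25.

25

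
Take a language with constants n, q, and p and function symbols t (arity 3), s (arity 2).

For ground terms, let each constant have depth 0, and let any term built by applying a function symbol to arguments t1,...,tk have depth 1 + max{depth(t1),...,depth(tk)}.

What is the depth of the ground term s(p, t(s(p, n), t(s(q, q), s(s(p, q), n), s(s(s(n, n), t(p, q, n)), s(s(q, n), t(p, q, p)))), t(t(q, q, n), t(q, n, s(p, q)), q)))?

6

depth(s(p, n)) = 1 + max(0, 0) = 1
depth(s(q, q)) = 1 + max(0, 0) = 1
depth(s(p, q)) = 1 + max(0, 0) = 1
depth(s(s(p, q), n)) = 1 + max(1, 0) = 2
depth(s(n, n)) = 1 + max(0, 0) = 1
depth(t(p, q, n)) = 1 + max(0, 0, 0) = 1
depth(s(s(n, n), t(p, q, n))) = 1 + max(1, 1) = 2
depth(s(q, n)) = 1 + max(0, 0) = 1
depth(t(p, q, p)) = 1 + max(0, 0, 0) = 1
depth(s(s(q, n), t(p, q, p))) = 1 + max(1, 1) = 2
depth(s(s(s(n, n), t(p, q, n)), s(s(q, n), t(p, q, p)))) = 1 + max(2, 2) = 3
depth(t(s(q, q), s(s(p, q), n), s(s(s(n, n), t(p, q, n)), s(s(q, n), t(p, q, p))))) = 1 + max(1, 2, 3) = 4
depth(t(q, q, n)) = 1 + max(0, 0, 0) = 1
depth(t(q, n, s(p, q))) = 1 + max(0, 0, 1) = 2
depth(t(t(q, q, n), t(q, n, s(p, q)), q)) = 1 + max(1, 2, 0) = 3
depth(t(s(p, n), t(s(q, q), s(s(p, q), n), s(s(s(n, n), t(p, q, n)), s(s(q, n), t(p, q, p)))), t(t(q, q, n), t(q, n, s(p, q)), q))) = 1 + max(1, 4, 3) = 5
depth(s(p, t(s(p, n), t(s(q, q), s(s(p, q), n), s(s(s(n, n), t(p, q, n)), s(s(q, n), t(p, q, p)))), t(t(q, q, n), t(q, n, s(p, q)), q)))) = 1 + max(0, 5) = 6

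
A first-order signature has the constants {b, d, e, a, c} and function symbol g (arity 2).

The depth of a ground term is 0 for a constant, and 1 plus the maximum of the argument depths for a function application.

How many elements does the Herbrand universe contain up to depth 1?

30

If N_k denotes the number of depth-≤k ground terms, the 5 constants give N_0 = 5, and each function symbol of arity r contributes N_{k-1}^r new terms at level k: N_k = 5 + N_{k-1}^2.
N_0 = 5
N_1 = 5 + 5^2 = 30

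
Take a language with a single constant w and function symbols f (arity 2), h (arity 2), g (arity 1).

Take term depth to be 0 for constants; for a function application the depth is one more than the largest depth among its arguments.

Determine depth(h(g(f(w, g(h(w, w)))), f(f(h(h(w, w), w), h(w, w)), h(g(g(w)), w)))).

5

depth(h(w, w)) = 1 + max(0, 0) = 1
depth(g(h(w, w))) = 1 + depth(h(w, w)) = 1 + 1 = 2
depth(f(w, g(h(w, w)))) = 1 + max(0, 2) = 3
depth(g(f(w, g(h(w, w))))) = 1 + depth(f(w, g(h(w, w)))) = 1 + 3 = 4
depth(h(h(w, w), w)) = 1 + max(1, 0) = 2
depth(f(h(h(w, w), w), h(w, w))) = 1 + max(2, 1) = 3
depth(g(w)) = 1 + depth(w) = 1 + 0 = 1
depth(g(g(w))) = 1 + depth(g(w)) = 1 + 1 = 2
depth(h(g(g(w)), w)) = 1 + max(2, 0) = 3
depth(f(f(h(h(w, w), w), h(w, w)), h(g(g(w)), w))) = 1 + max(3, 3) = 4
depth(h(g(f(w, g(h(w, w)))), f(f(h(h(w, w), w), h(w, w)), h(g(g(w)), w)))) = 1 + max(4, 4) = 5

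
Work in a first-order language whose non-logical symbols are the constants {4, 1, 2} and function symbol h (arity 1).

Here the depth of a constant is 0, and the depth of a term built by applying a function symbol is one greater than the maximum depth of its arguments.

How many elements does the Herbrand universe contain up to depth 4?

15

If N_k denotes the number of depth-≤k ground terms, the 3 constants give N_0 = 3, and each function symbol of arity r contributes N_{k-1}^r new terms at level k: N_k = 3 + N_{k-1}.
N_0 = 3
N_1 = 3 + 3 = 6
N_2 = 3 + 6 = 9
N_3 = 3 + 9 = 12
N_4 = 3 + 12 = 15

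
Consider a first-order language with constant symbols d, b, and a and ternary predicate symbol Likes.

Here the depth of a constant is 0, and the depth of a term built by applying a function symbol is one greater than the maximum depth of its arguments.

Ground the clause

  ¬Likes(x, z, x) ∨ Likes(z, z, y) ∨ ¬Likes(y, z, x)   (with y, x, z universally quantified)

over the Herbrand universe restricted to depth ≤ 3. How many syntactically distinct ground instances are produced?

27

Ground terms of depth ≤ 3:
  With no function symbols every ground term is a constant, so there are exactly 3 ground terms at every depth bound.
  N_0 = 3
  N_1 = 3
  N_2 = 3
  N_3 = 3
So there are 3 ground terms available for substitution.
There are 3 variables to instantiate (y, x, z), each occurring in at least one literal, so different choices give different ground instances.
Number of ground instances = 3^3 = 27.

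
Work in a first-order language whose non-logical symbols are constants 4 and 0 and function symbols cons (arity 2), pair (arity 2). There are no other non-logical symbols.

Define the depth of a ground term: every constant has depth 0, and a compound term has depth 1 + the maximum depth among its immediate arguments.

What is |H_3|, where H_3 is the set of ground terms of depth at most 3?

Write N_k for the number of ground terms of depth ≤ k. A term of depth ≤ k is either a constant or a function symbol applied to arguments of depth ≤ k−1, so N_k = 2 + N_{k-1}^2 + N_{k-1}^2.
N_0 = 2
N_1 = 2 + 2^2 + 2^2 = 10
N_2 = 2 + 10^2 + 10^2 = 202
N_3 = 2 + 202^2 + 202^2 = 81610

81610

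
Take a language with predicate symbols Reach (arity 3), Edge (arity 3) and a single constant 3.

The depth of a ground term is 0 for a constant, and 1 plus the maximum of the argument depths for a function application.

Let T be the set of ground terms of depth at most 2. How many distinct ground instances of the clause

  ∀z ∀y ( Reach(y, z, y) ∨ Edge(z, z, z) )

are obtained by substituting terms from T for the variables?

Ground terms of depth ≤ 2:
  With no function symbols every ground term is a constant, so there is exactly 1 ground term at every depth bound.
  N_0 = 1
  N_1 = 1
  N_2 = 1
So there is exactly 1 ground term available for substitution.
Each of z, y ranges independently over the available ground terms, and distinct assignments produce distinct instances.
Number of ground instances = 1^2 = 1.

1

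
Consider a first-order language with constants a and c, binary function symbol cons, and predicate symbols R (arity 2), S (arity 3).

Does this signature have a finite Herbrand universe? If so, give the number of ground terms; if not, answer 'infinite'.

infinite

The signature has at least one function symbol (cons, arity 2) and at least one constant (a).
Iterating cons gives infinitely many distinct ground terms: a, cons(a, a), cons(cons(a, a), cons(a, a)), ...
So the Herbrand universe is infinite.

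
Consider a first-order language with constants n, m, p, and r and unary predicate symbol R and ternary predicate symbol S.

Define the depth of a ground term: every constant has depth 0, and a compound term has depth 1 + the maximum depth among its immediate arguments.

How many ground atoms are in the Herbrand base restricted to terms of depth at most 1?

First count ground terms of depth ≤ 1.
With no function symbols every ground term is a constant, so there are exactly 4 ground terms at every depth bound.
N_0 = 4
N_1 = 4
So |H| = 4.
For each predicate symbol, the number of ground atoms is |H| raised to its arity; summing:
  R: 4;  S: 4^3 = 64
Total ground atoms: 4 + 64 = 68.

68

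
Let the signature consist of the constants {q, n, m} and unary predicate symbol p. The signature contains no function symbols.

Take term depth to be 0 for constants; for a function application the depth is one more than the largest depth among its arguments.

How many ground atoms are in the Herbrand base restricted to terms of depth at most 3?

First count ground terms of depth ≤ 3.
With no function symbols every ground term is a constant, so there are exactly 3 ground terms at every depth bound.
N_0 = 3
N_1 = 3
N_2 = 3
N_3 = 3
Explicitly: q, n, m.
So |H| = 3.
For each predicate symbol, the number of ground atoms is |H| raised to its arity; summing:
  p: 3
Total ground atoms: 3.

3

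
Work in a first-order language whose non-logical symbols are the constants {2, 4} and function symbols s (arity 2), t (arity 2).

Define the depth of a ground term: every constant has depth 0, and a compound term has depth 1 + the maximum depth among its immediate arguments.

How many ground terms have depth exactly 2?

Let N_k = |{terms of depth ≤ k}|. Then N_0 = 2 and N_k = 2 + N_{k-1}^2 + N_{k-1}^2 for k ≥ 1 (one summand per function symbol, arity giving the exponent).
N_0 = 2
N_1 = 2 + 2^2 + 2^2 = 10
N_2 = 2 + 10^2 + 10^2 = 202
Terms of depth exactly 2: N_2 − N_1 = 202 − 10 = 192.

192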